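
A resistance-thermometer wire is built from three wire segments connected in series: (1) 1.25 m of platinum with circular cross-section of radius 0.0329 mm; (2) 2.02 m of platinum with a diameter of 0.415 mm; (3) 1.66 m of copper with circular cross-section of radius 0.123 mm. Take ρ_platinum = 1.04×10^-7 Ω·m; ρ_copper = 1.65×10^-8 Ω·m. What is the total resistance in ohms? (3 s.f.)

40.4 Ω

Seg 1: A = πr² = π(3.2900e-05 m)² = 3.400e-09 m²
R_1 = (1.04×10^-7)(1.25)/(3.400e-09) = 38.23 Ω
Seg 2: A = π(d/2)² = π(2.0750e-04 m)² = 1.353e-07 m²
R_2 = (1.04×10^-7)(2.02)/(1.353e-07) = 1.553 Ω
Seg 3: A = πr² = π(1.2300e-04 m)² = 4.753e-08 m²
R_3 = (1.65×10^-8)(1.66)/(4.753e-08) = 0.5763 Ω
R_total = R_1 + R_2 + R_3 = 40.4 Ω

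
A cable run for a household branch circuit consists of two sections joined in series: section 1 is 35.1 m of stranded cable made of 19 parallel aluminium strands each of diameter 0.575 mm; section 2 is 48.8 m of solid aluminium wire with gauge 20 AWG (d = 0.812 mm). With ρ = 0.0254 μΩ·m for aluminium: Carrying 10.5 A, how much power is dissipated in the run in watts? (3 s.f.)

284 W

ρ = 0.0254 μΩ·m = 2.54×10^-8 Ω·m
Section 1: A_strand = π(2.8750e-04)² = 2.597e-07 m²; R₁ = ρL/(N·A_s) = (2.54×10^-8)(35.1)/(19×2.597e-07) = 0.1807 Ω
Section 2: A = π(0.812/2 mm)² = π(4.0600e-04 m)² = 5.178e-07 m²
R₂ = (2.54×10^-8)(48.8)/(5.178e-07) = 2.394 Ω
R = R₁ + R₂ = 2.574 Ω
P = I²R = (10.5)² × 2.574 = 284 W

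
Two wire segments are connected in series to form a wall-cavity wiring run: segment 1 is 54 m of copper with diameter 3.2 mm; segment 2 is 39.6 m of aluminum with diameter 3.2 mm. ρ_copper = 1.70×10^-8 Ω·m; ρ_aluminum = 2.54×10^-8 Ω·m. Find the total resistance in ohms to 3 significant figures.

Segment 1: A = π(d/2)² = π(1.6000e-03 m)² = 8.042e-06 m²
R₁ = ρL/A = (1.70×10^-8)(54)/(8.042e-06) = 0.1141 Ω
R₂ = (2.54×10^-8)(39.6)/(8.042e-06) = 0.1251 Ω
R = R₁ + R₂ = 0.239 Ω

0.239 Ω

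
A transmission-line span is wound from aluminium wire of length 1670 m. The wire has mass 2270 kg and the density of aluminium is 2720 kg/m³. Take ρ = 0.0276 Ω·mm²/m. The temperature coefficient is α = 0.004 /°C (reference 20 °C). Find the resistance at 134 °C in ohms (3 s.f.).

0.134 Ω

ρ = 0.0276 Ω·mm²/m = 2.76×10^-8 Ω·m
A = m/(density·L) = 2270/(2720×1670) = 4.9974e-04 m²
R = ρL/A = (2.76×10^-8)(1670)/(4.9974e-04) = 0.09223 Ω
R(134 °C) = 0.09223 × (1 + 0.004×114) = 0.134 Ω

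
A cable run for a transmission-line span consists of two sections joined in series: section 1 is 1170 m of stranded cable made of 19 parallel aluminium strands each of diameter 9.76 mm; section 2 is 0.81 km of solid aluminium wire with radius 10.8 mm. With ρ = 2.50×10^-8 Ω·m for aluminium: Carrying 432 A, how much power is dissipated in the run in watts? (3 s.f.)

Section 1: A_strand = π(4.8800e-03)² = 7.482e-05 m²; R₁ = ρL/(N·A_s) = (2.50×10^-8)(1170)/(19×7.482e-05) = 0.02058 Ω
Section 2: A = πr² = π(1.0800e-02 m)² = 3.664e-04 m²
R₂ = (2.50×10^-8)(810)/(3.664e-04) = 0.05526 Ω
R = R₁ + R₂ = 0.07584 Ω
P = I²R = (432)² × 0.07584 = 14200 W

14200 W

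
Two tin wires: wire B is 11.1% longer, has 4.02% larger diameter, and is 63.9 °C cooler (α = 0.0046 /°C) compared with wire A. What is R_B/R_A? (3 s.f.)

R ∝ ρL/d² with ρ ∝ (1+αΔT), so R_B/R_A = (1 + 11.1/100) × (1 + 4.02/100)⁻² × (1 − 0.0046×63.9)
= 1.111 × 0.9242 × 0.7061 = 0.725

0.725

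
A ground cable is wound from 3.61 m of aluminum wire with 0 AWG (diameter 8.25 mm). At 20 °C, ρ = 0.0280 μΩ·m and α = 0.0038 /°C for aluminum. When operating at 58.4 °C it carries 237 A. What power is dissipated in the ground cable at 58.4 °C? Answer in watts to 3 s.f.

ρ = 0.0280 μΩ·m = 2.80×10^-8 Ω·m
A = π(8.25/2 mm)² = π(4.1250e-03 m)² = 5.346e-05 m²
R₍20₎ = ρL/A = (2.80×10^-8)(3.61)/(5.346e-05) = 0.001891 Ω
R₍58.4₎ = R₍20₎(1 + αΔT) = 0.001891 × (1 + 0.0038×38.4) = 0.002167 Ω
P = I²R = (237)² × 0.002167 = 122 W

122 W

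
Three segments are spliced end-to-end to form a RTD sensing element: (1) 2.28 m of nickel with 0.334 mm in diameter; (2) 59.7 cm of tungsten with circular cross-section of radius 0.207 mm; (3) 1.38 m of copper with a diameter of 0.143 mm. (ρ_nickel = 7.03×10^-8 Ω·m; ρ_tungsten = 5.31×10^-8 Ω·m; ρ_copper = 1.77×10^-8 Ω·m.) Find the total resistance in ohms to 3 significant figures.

3.59 Ω

Seg 1: A = π(d/2)² = π(1.6700e-04 m)² = 8.762e-08 m²
R_1 = (7.03×10^-8)(2.28)/(8.762e-08) = 1.829 Ω
Seg 2: A = πr² = π(2.0700e-04 m)² = 1.346e-07 m²
R_2 = (5.31×10^-8)(0.597)/(1.346e-07) = 0.2355 Ω
Seg 3: A = π(d/2)² = π(7.1500e-05 m)² = 1.606e-08 m²
R_3 = (1.77×10^-8)(1.38)/(1.606e-08) = 1.521 Ω
R_total = R_1 + R_2 + R_3 = 3.59 Ω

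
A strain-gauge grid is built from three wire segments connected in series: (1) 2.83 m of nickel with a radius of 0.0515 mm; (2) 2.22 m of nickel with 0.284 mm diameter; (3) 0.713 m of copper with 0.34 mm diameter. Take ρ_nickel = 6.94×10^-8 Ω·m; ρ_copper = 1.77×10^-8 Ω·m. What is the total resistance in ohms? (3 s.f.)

26.1 Ω

Seg 1: A = πr² = π(5.1500e-05 m)² = 8.332e-09 m²
R_1 = (6.94×10^-8)(2.83)/(8.332e-09) = 23.57 Ω
Seg 2: A = π(d/2)² = π(1.4200e-04 m)² = 6.335e-08 m²
R_2 = (6.94×10^-8)(2.22)/(6.335e-08) = 2.432 Ω
Seg 3: A = π(d/2)² = π(1.7000e-04 m)² = 9.079e-08 m²
R_3 = (1.77×10^-8)(0.713)/(9.079e-08) = 0.139 Ω
R_total = R_1 + R_2 + R_3 = 26.1 Ω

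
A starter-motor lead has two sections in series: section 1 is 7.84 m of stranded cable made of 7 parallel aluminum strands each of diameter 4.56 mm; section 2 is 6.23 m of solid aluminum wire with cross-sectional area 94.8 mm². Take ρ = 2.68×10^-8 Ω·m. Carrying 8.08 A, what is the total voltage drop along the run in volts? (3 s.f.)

0.0291 V

Section 1: A_strand = π(2.2800e-03)² = 1.633e-05 m²; R₁ = ρL/(N·A_s) = (2.68×10^-8)(7.84)/(7×1.633e-05) = 0.001838 Ω
Section 2: A = 94.8 mm² = 9.480e-05 m²
R₂ = (2.68×10^-8)(6.23)/(9.480e-05) = 0.001761 Ω
R = R₁ + R₂ = 0.003599 Ω
V = IR = 8.08 × 0.003599 = 0.0291 V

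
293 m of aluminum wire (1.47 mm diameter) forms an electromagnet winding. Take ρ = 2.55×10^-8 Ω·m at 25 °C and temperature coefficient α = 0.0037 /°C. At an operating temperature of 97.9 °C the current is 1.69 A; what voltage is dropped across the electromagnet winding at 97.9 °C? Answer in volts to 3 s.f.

A = π(d/2)² = π(7.3500e-04 m)² = 1.697e-06 m²
R₍25₎ = ρL/A = (2.55×10^-8)(293)/(1.697e-06) = 4.402 Ω
R₍97.9₎ = R₍25₎(1 + αΔT) = 4.402 × (1 + 0.0037×72.9) = 5.59 Ω
V = IR = 1.69 × 5.59 = 9.45 V

9.45 V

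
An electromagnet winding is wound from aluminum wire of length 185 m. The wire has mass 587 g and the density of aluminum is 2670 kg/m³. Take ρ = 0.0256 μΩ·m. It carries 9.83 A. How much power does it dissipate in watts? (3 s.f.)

385 W

ρ = 0.0256 μΩ·m = 2.56×10^-8 Ω·m
A = m/(density·L) = 0.587/(2670×185) = 1.1884e-06 m²
R = ρL/A = (2.56×10^-8)(185)/(1.1884e-06) = 3.985 Ω
P = I²R = (9.83)² × 3.985 = 385 W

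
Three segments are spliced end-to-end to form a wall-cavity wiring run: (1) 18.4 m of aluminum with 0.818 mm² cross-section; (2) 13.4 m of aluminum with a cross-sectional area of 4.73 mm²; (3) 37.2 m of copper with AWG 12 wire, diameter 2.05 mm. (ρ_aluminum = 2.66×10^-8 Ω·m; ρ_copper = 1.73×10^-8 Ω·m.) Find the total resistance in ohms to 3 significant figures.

0.869 Ω

Seg 1: A = 0.818 mm² = 8.180e-07 m²
R_1 = (2.66×10^-8)(18.4)/(8.180e-07) = 0.5983 Ω
Seg 2: A = 4.73 mm² = 4.730e-06 m²
R_2 = (2.66×10^-8)(13.4)/(4.730e-06) = 0.07536 Ω
Seg 3: A = π(2.05/2 mm)² = π(1.0250e-03 m)² = 3.301e-06 m²
R_3 = (1.73×10^-8)(37.2)/(3.301e-06) = 0.195 Ω
R_total = R_1 + R_2 + R_3 = 0.869 Ω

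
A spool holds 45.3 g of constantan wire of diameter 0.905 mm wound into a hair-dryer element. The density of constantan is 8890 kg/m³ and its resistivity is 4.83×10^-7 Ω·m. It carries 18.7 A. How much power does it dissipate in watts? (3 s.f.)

A = π(d/2)² = π(4.5250e-04 m)² = 6.4326e-07 m²
L = m/(density·A) = 0.0453/(8890×6.4326e-07) = 7.922 m
R = ρL/A = (4.83×10^-7)(7.922)/(6.4326e-07) = 5.948 Ω
P = I²R = (18.7)² × 5.948 = 2080 W

2080 W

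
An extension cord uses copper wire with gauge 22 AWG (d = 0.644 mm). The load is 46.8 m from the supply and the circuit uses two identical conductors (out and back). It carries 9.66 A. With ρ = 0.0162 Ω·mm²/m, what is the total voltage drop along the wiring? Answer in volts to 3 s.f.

45.0 V

ρ = 0.0162 Ω·mm²/m = 1.62×10^-8 Ω·m
A = π(0.644/2 mm)² = π(3.2200e-04 m)² = 3.257e-07 m²
Total conductor length (both ways) L = 2 × 46.8 = 93.6 m
R = ρL/A = (1.62×10^-8)(93.6)/(3.257e-07) = 4.655 Ω
V = IR = 9.66 × 4.655 = 45.0 V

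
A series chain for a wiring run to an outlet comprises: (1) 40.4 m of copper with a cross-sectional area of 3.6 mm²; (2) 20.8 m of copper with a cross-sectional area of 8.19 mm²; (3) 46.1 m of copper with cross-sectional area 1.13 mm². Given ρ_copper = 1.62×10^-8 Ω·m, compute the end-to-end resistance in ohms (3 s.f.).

0.884 Ω

Seg 1: A = 3.6 mm² = 3.600e-06 m²
R_1 = (1.62×10^-8)(40.4)/(3.600e-06) = 0.1818 Ω
Seg 2: A = 8.19 mm² = 8.190e-06 m²
R_2 = (1.62×10^-8)(20.8)/(8.190e-06) = 0.04114 Ω
Seg 3: A = 1.13 mm² = 1.130e-06 m²
R_3 = (1.62×10^-8)(46.1)/(1.130e-06) = 0.6609 Ω
R_total = R_1 + R_2 + R_3 = 0.884 Ω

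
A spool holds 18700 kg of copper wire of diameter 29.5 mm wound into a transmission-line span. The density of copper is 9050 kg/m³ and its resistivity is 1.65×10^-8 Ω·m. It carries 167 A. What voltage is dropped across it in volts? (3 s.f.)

12.2 V

A = π(d/2)² = π(1.4750e-02 m)² = 6.8349e-04 m²
L = m/(density·A) = 18700/(9050×6.8349e-04) = 3023 m
R = ρL/A = (1.65×10^-8)(3023)/(6.8349e-04) = 0.07298 Ω
V = IR = 167 × 0.07298 = 12.2 V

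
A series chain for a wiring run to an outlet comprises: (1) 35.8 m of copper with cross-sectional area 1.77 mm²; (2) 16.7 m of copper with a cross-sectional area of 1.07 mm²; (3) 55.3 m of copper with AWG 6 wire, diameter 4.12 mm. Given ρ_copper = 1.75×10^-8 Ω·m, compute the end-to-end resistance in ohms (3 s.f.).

0.700 Ω

Seg 1: A = 1.77 mm² = 1.770e-06 m²
R_1 = (1.75×10^-8)(35.8)/(1.770e-06) = 0.354 Ω
Seg 2: A = 1.07 mm² = 1.070e-06 m²
R_2 = (1.75×10^-8)(16.7)/(1.070e-06) = 0.2731 Ω
Seg 3: A = π(4.12/2 mm)² = π(2.0600e-03 m)² = 1.333e-05 m²
R_3 = (1.75×10^-8)(55.3)/(1.333e-05) = 0.07259 Ω
R_total = R_1 + R_2 + R_3 = 0.700 Ω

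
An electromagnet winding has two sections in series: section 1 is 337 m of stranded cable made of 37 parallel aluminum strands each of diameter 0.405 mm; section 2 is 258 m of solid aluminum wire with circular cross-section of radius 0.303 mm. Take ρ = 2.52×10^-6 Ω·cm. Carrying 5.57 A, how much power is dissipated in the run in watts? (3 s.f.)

ρ = 2.52×10^-6 Ω·cm = 2.52×10^-8 Ω·m
Section 1: A_strand = π(2.0250e-04)² = 1.288e-07 m²; R₁ = ρL/(N·A_s) = (2.52×10^-8)(337)/(37×1.288e-07) = 1.782 Ω
Section 2: A = πr² = π(3.0300e-04 m)² = 2.884e-07 m²
R₂ = (2.52×10^-8)(258)/(2.884e-07) = 22.54 Ω
R = R₁ + R₂ = 24.32 Ω
P = I²R = (5.57)² × 24.32 = 755 W

755 W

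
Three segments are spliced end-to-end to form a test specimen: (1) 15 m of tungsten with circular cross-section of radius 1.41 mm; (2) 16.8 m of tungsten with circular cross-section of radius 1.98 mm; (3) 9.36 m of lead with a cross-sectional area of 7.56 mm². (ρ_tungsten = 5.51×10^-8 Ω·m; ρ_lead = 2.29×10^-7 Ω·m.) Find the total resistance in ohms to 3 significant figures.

0.491 Ω

Seg 1: A = πr² = π(1.4100e-03 m)² = 6.246e-06 m²
R_1 = (5.51×10^-8)(15)/(6.246e-06) = 0.1323 Ω
Seg 2: A = πr² = π(1.9800e-03 m)² = 1.232e-05 m²
R_2 = (5.51×10^-8)(16.8)/(1.232e-05) = 0.07516 Ω
Seg 3: A = 7.56 mm² = 7.560e-06 m²
R_3 = (2.29×10^-7)(9.36)/(7.560e-06) = 0.2835 Ω
R_total = R_1 + R_2 + R_3 = 0.491 Ω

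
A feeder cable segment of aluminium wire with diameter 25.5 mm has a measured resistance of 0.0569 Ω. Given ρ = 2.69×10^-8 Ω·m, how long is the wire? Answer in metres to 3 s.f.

A = π(d/2)² = π(1.2750e-02 m)² = 5.107e-04 m²
L = RA/ρ = (0.0569)(5.107e-04)/(2.69×10^-8) = 1080 m

1080 m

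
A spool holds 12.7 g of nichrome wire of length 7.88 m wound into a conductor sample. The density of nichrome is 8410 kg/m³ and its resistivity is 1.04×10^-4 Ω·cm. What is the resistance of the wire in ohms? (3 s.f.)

42.8 Ω

ρ = 1.04×10^-4 Ω·cm = 1.04×10^-6 Ω·m
A = m/(density·L) = 0.0127/(8410×7.88) = 1.9164e-07 m²
R = ρL/A = (1.04×10^-6)(7.88)/(1.9164e-07) = 42.8 Ω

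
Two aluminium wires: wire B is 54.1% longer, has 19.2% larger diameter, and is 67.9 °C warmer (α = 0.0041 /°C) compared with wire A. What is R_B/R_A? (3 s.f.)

1.39

R ∝ ρL/d² with ρ ∝ (1+αΔT), so R_B/R_A = (1 + 54.1/100) × (1 + 19.2/100)⁻² × (1 + 0.0041×67.9)
= 1.541 × 0.7038 × 1.278 = 1.39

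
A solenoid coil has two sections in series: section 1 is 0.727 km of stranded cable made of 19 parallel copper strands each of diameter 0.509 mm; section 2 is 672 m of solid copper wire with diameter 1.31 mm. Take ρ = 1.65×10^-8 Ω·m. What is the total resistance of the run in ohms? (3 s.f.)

11.3 Ω

Section 1: A_strand = π(2.5450e-04)² = 2.035e-07 m²; R₁ = ρL/(N·A_s) = (1.65×10^-8)(727)/(19×2.035e-07) = 3.103 Ω
Section 2: A = π(d/2)² = π(6.5500e-04 m)² = 1.348e-06 m²
R₂ = (1.65×10^-8)(672)/(1.348e-06) = 8.227 Ω
R = R₁ + R₂ = 11.3 Ω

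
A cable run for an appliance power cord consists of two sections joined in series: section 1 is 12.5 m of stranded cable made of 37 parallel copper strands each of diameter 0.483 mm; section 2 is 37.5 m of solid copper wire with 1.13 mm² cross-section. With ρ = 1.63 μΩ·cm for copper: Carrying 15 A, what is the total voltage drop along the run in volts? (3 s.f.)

8.56 V

ρ = 1.63 μΩ·cm = 1.63×10^-8 Ω·m
Section 1: A_strand = π(2.4150e-04)² = 1.832e-07 m²; R₁ = ρL/(N·A_s) = (1.63×10^-8)(12.5)/(37×1.832e-07) = 0.03005 Ω
Section 2: A = 1.13 mm² = 1.130e-06 m²
R₂ = (1.63×10^-8)(37.5)/(1.130e-06) = 0.5409 Ω
R = R₁ + R₂ = 0.571 Ω
V = IR = 15 × 0.571 = 8.56 V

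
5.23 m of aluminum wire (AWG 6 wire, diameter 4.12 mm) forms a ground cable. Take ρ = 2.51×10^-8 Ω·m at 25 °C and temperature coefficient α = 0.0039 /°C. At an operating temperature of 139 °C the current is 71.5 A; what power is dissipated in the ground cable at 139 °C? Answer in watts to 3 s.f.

A = π(4.12/2 mm)² = π(2.0600e-03 m)² = 1.333e-05 m²
R₍25₎ = ρL/A = (2.51×10^-8)(5.23)/(1.333e-05) = 0.009847 Ω
R₍139₎ = R₍25₎(1 + αΔT) = 0.009847 × (1 + 0.0039×114) = 0.01422 Ω
P = I²R = (71.5)² × 0.01422 = 72.7 W

72.7 W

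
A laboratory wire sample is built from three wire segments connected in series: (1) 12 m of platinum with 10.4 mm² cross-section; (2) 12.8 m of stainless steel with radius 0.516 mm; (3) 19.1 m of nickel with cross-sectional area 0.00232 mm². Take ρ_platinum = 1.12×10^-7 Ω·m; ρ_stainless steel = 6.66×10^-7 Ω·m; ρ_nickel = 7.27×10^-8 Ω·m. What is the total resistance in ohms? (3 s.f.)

Seg 1: A = 10.4 mm² = 1.040e-05 m²
R_1 = (1.12×10^-7)(12)/(1.040e-05) = 0.1292 Ω
Seg 2: A = πr² = π(5.1600e-04 m)² = 8.365e-07 m²
R_2 = (6.66×10^-7)(12.8)/(8.365e-07) = 10.19 Ω
Seg 3: A = 0.00232 mm² = 2.320e-09 m²
R_3 = (7.27×10^-8)(19.1)/(2.320e-09) = 598.5 Ω
R_total = R_1 + R_2 + R_3 = 609 Ω

609 Ω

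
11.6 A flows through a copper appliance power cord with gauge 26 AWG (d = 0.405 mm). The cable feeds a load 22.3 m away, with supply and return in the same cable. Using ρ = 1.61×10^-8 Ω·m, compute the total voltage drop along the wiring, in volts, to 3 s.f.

64.7 V

A = π(0.405/2 mm)² = π(2.0250e-04 m)² = 1.288e-07 m²
Total conductor length (both ways) L = 2 × 22.3 = 44.6 m
R = ρL/A = (1.61×10^-8)(44.6)/(1.288e-07) = 5.574 Ω
V = IR = 11.6 × 5.574 = 64.7 V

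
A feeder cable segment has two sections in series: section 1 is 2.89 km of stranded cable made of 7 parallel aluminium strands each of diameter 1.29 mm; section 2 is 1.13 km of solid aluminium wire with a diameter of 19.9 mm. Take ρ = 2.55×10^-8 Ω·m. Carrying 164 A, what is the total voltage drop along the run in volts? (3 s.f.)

Section 1: A_strand = π(6.4500e-04)² = 1.307e-06 m²; R₁ = ρL/(N·A_s) = (2.55×10^-8)(2890)/(7×1.307e-06) = 8.055 Ω
Section 2: A = π(d/2)² = π(9.9500e-03 m)² = 3.110e-04 m²
R₂ = (2.55×10^-8)(1130)/(3.110e-04) = 0.09265 Ω
R = R₁ + R₂ = 8.148 Ω
V = IR = 164 × 8.148 = 1340 V

1340 V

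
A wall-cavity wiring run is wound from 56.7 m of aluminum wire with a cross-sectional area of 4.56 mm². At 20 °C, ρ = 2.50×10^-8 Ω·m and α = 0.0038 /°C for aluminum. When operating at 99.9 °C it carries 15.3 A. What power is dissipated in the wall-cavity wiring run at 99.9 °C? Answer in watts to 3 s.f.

94.9 W

A = 4.56 mm² = 4.560e-06 m²
R₍20₎ = ρL/A = (2.50×10^-8)(56.7)/(4.560e-06) = 0.3109 Ω
R₍99.9₎ = R₍20₎(1 + αΔT) = 0.3109 × (1 + 0.0038×79.9) = 0.4052 Ω
P = I²R = (15.3)² × 0.4052 = 94.9 W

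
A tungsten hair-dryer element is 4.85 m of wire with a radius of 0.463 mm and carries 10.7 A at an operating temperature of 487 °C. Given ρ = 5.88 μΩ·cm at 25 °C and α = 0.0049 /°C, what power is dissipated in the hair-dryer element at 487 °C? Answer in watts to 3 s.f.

158 W

ρ = 5.88 μΩ·cm = 5.88×10^-8 Ω·m
A = πr² = π(4.6300e-04 m)² = 6.735e-07 m²
R₍25₎ = ρL/A = (5.88×10^-8)(4.85)/(6.735e-07) = 0.4235 Ω
R₍487₎ = R₍25₎(1 + αΔT) = 0.4235 × (1 + 0.0049×462) = 1.382 Ω
P = I²R = (10.7)² × 1.382 = 158 W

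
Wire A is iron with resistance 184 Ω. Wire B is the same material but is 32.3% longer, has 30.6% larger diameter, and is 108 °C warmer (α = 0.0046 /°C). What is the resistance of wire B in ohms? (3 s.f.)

214 Ω

R ∝ ρL/d² with ρ ∝ (1+αΔT), so R_B/R_A = (1 + 32.3/100) × (1 + 30.6/100)⁻² × (1 + 0.0046×108)
= 1.323 × 0.5863 × 1.497 = 1.161
R_B = 1.161 × 184 = 214 Ω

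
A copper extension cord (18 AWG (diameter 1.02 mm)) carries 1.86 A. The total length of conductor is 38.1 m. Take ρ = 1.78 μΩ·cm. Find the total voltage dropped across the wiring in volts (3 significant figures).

ρ = 1.78 μΩ·cm = 1.78×10^-8 Ω·m
A = π(1.02/2 mm)² = π(5.1000e-04 m)² = 8.171e-07 m²
R = ρL/A = (1.78×10^-8)(38.1)/(8.171e-07) = 0.83 Ω
V = IR = 1.86 × 0.83 = 1.54 V

1.54 V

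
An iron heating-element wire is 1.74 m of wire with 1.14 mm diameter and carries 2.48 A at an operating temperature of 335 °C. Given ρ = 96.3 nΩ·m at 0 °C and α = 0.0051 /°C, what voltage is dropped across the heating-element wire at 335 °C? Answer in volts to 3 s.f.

1.10 V

ρ = 96.3 nΩ·m = 9.63×10^-8 Ω·m
A = π(d/2)² = π(5.7000e-04 m)² = 1.021e-06 m²
R₍0₎ = ρL/A = (9.63×10^-8)(1.74)/(1.021e-06) = 0.1642 Ω
R₍335₎ = R₍0₎(1 + αΔT) = 0.1642 × (1 + 0.0051×335) = 0.4446 Ω
V = IR = 2.48 × 0.4446 = 1.10 V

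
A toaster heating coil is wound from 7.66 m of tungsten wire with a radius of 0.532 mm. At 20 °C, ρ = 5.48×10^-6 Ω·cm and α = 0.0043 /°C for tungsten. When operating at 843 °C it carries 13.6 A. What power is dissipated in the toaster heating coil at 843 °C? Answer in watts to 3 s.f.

396 W

ρ = 5.48×10^-6 Ω·cm = 5.48×10^-8 Ω·m
A = πr² = π(5.3200e-04 m)² = 8.891e-07 m²
R₍20₎ = ρL/A = (5.48×10^-8)(7.66)/(8.891e-07) = 0.4721 Ω
R₍843₎ = R₍20₎(1 + αΔT) = 0.4721 × (1 + 0.0043×823) = 2.143 Ω
P = I²R = (13.6)² × 2.143 = 396 W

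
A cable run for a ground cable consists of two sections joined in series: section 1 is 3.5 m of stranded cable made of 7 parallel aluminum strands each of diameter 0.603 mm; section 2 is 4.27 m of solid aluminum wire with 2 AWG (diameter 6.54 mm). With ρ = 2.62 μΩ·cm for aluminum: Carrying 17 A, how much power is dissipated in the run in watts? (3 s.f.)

14.2 W

ρ = 2.62 μΩ·cm = 2.62×10^-8 Ω·m
Section 1: A_strand = π(3.0150e-04)² = 2.856e-07 m²; R₁ = ρL/(N·A_s) = (2.62×10^-8)(3.5)/(7×2.856e-07) = 0.04587 Ω
Section 2: A = π(6.54/2 mm)² = π(3.2700e-03 m)² = 3.359e-05 m²
R₂ = (2.62×10^-8)(4.27)/(3.359e-05) = 0.00333 Ω
R = R₁ + R₂ = 0.0492 Ω
P = I²R = (17)² × 0.0492 = 14.2 W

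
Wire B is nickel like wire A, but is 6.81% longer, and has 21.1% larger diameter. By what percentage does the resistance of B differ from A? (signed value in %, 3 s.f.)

-27.2%

R ∝ L/d², so R_B/R_A = (1 + 6.81/100) × (1 + 21.1/100)⁻²
= 1.068 × 0.6819 = 0.7283
(R_B − R_A)/R_A = 0.7283 − 1 = -27.2%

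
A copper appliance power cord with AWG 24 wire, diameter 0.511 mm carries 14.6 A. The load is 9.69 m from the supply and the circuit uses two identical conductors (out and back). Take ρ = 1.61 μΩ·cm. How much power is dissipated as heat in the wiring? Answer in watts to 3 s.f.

ρ = 1.61 μΩ·cm = 1.61×10^-8 Ω·m
A = π(0.511/2 mm)² = π(2.5550e-04 m)² = 2.051e-07 m²
Total conductor length (both ways) L = 2 × 9.69 = 19.38 m
R = ρL/A = (1.61×10^-8)(19.38)/(2.051e-07) = 1.521 Ω
P = I²R = (14.6)² × 1.521 = 324 W

324 W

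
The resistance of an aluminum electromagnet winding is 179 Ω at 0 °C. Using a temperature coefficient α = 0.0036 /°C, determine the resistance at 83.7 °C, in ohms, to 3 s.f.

233 Ω

ΔT = 83.7 − 0 = 83.7 °C
R = R₀(1 + αΔT) = 179 × (1 + 0.0036×83.7) = 179 × 1.301 = 233 Ω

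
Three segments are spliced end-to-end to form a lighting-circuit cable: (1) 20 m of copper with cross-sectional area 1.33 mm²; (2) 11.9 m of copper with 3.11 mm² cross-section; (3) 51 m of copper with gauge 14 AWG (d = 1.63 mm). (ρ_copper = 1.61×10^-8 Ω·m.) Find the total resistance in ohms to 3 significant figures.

Seg 1: A = 1.33 mm² = 1.330e-06 m²
R_1 = (1.61×10^-8)(20)/(1.330e-06) = 0.2421 Ω
Seg 2: A = 3.11 mm² = 3.110e-06 m²
R_2 = (1.61×10^-8)(11.9)/(3.110e-06) = 0.0616 Ω
Seg 3: A = π(1.63/2 mm)² = π(8.1500e-04 m)² = 2.087e-06 m²
R_3 = (1.61×10^-8)(51)/(2.087e-06) = 0.3935 Ω
R_total = R_1 + R_2 + R_3 = 0.697 Ω

0.697 Ω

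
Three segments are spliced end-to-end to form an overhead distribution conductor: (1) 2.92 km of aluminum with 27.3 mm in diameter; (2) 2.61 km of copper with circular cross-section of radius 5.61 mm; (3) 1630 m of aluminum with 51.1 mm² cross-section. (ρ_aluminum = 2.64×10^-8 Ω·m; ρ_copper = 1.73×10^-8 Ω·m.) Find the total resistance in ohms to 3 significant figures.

1.43 Ω

Seg 1: A = π(d/2)² = π(1.3650e-02 m)² = 5.853e-04 m²
R_1 = (2.64×10^-8)(2920)/(5.853e-04) = 0.1317 Ω
Seg 2: A = πr² = π(5.6100e-03 m)² = 9.887e-05 m²
R_2 = (1.73×10^-8)(2610)/(9.887e-05) = 0.4567 Ω
Seg 3: A = 51.1 mm² = 5.110e-05 m²
R_3 = (2.64×10^-8)(1630)/(5.110e-05) = 0.8421 Ω
R_total = R_1 + R_2 + R_3 = 1.43 Ω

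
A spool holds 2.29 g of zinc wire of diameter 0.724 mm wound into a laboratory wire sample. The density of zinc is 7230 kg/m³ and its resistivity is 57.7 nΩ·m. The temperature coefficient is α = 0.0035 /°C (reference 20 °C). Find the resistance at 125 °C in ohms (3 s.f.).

0.147 Ω

ρ = 57.7 nΩ·m = 5.77×10^-8 Ω·m
A = π(d/2)² = π(3.6200e-04 m)² = 4.1169e-07 m²
L = m/(density·A) = 0.00229/(7230×4.1169e-07) = 0.7694 m
R = ρL/A = (5.77×10^-8)(0.7694)/(4.1169e-07) = 0.1078 Ω
R(125 °C) = 0.1078 × (1 + 0.0035×105) = 0.147 Ω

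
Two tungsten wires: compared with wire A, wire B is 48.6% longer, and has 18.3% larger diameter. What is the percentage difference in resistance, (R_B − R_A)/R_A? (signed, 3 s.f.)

6.18%

R ∝ L/d², so R_B/R_A = (1 + 48.6/100) × (1 + 18.3/100)⁻²
= 1.486 × 0.7146 = 1.062
(R_B − R_A)/R_A = 1.062 − 1 = 6.18%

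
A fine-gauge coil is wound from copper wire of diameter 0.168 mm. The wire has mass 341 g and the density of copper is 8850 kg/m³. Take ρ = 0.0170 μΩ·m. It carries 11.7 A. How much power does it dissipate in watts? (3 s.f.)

ρ = 0.0170 μΩ·m = 1.70×10^-8 Ω·m
A = π(d/2)² = π(8.4000e-05 m)² = 2.2167e-08 m²
L = m/(density·A) = 0.341/(8850×2.2167e-08) = 1738 m
R = ρL/A = (1.70×10^-8)(1738)/(2.2167e-08) = 1333 Ω
P = I²R = (11.7)² × 1333 = 1.82×10^5 W

1.82×10^5 W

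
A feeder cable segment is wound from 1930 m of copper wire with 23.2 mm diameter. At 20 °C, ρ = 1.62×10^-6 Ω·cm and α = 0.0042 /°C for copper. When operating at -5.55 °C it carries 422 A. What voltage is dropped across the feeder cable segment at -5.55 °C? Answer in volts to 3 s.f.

ρ = 1.62×10^-6 Ω·cm = 1.62×10^-8 Ω·m
A = π(d/2)² = π(1.1600e-02 m)² = 4.227e-04 m²
R₍20₎ = ρL/A = (1.62×10^-8)(1930)/(4.227e-04) = 0.07396 Ω
R₍-5.55₎ = R₍20₎(1 + αΔT) = 0.07396 × (1 + 0.0042×-25.6) = 0.06602 Ω
V = IR = 422 × 0.06602 = 27.9 V

27.9 V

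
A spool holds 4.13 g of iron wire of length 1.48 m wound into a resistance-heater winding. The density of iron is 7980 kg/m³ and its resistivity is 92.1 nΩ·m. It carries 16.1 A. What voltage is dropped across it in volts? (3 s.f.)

6.28 V

ρ = 92.1 nΩ·m = 9.21×10^-8 Ω·m
A = m/(density·L) = 0.00413/(7980×1.48) = 3.4969e-07 m²
R = ρL/A = (9.21×10^-8)(1.48)/(3.4969e-07) = 0.3898 Ω
V = IR = 16.1 × 0.3898 = 6.28 V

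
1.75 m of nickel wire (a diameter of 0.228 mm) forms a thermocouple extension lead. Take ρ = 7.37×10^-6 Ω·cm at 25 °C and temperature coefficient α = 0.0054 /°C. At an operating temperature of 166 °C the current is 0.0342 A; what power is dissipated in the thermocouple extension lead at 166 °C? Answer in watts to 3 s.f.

0.00651 W

ρ = 7.37×10^-6 Ω·cm = 7.37×10^-8 Ω·m
A = π(d/2)² = π(1.1400e-04 m)² = 4.083e-08 m²
R₍25₎ = ρL/A = (7.37×10^-8)(1.75)/(4.083e-08) = 3.159 Ω
R₍166₎ = R₍25₎(1 + αΔT) = 3.159 × (1 + 0.0054×141) = 5.564 Ω
P = I²R = (0.0342)² × 5.564 = 0.00651 W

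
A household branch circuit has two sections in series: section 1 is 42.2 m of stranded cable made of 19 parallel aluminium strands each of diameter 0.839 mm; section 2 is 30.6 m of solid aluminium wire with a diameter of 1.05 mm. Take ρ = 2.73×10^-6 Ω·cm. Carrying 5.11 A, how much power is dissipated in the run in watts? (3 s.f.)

28.1 W

ρ = 2.73×10^-6 Ω·cm = 2.73×10^-8 Ω·m
Section 1: A_strand = π(4.1950e-04)² = 5.529e-07 m²; R₁ = ρL/(N·A_s) = (2.73×10^-8)(42.2)/(19×5.529e-07) = 0.1097 Ω
Section 2: A = π(d/2)² = π(5.2500e-04 m)² = 8.659e-07 m²
R₂ = (2.73×10^-8)(30.6)/(8.659e-07) = 0.9648 Ω
R = R₁ + R₂ = 1.074 Ω
P = I²R = (5.11)² × 1.074 = 28.1 W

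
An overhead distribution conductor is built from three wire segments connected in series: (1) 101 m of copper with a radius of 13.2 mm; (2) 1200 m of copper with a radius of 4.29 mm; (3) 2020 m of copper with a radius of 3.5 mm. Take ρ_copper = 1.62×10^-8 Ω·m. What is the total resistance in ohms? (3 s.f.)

Seg 1: A = πr² = π(1.3200e-02 m)² = 5.474e-04 m²
R_1 = (1.62×10^-8)(101)/(5.474e-04) = 0.002989 Ω
Seg 2: A = πr² = π(4.2900e-03 m)² = 5.782e-05 m²
R_2 = (1.62×10^-8)(1200)/(5.782e-05) = 0.3362 Ω
Seg 3: A = πr² = π(3.5000e-03 m)² = 3.848e-05 m²
R_3 = (1.62×10^-8)(2020)/(3.848e-05) = 0.8503 Ω
R_total = R_1 + R_2 + R_3 = 1.19 Ω

1.19 Ω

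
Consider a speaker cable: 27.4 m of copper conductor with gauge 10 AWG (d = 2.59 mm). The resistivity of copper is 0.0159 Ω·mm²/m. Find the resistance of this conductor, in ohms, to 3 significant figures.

ρ = 0.0159 Ω·mm²/m = 1.59×10^-8 Ω·m
A = π(2.59/2 mm)² = π(1.2950e-03 m)² = 5.269e-06 m²
R = ρL/A = (1.59×10^-8)(27.4 m)/(5.269e-06 m²) = 0.0827 Ω

0.0827 Ω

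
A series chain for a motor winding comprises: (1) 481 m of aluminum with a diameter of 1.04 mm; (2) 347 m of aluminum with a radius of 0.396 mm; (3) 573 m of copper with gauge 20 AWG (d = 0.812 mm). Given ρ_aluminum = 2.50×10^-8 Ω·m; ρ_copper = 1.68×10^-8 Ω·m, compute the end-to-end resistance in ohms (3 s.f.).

50.4 Ω

Seg 1: A = π(d/2)² = π(5.2000e-04 m)² = 8.495e-07 m²
R_1 = (2.50×10^-8)(481)/(8.495e-07) = 14.16 Ω
Seg 2: A = πr² = π(3.9600e-04 m)² = 4.927e-07 m²
R_2 = (2.50×10^-8)(347)/(4.927e-07) = 17.61 Ω
Seg 3: A = π(0.812/2 mm)² = π(4.0600e-04 m)² = 5.178e-07 m²
R_3 = (1.68×10^-8)(573)/(5.178e-07) = 18.59 Ω
R_total = R_1 + R_2 + R_3 = 50.4 Ω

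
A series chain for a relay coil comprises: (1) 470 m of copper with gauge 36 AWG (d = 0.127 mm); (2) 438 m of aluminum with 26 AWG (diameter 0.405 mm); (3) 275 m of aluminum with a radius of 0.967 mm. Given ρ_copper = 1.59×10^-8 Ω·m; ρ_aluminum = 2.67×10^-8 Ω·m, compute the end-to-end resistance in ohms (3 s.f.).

Seg 1: A = π(0.127/2 mm)² = π(6.3500e-05 m)² = 1.267e-08 m²
R_1 = (1.59×10^-8)(470)/(1.267e-08) = 589.9 Ω
Seg 2: A = π(0.405/2 mm)² = π(2.0250e-04 m)² = 1.288e-07 m²
R_2 = (2.67×10^-8)(438)/(1.288e-07) = 90.78 Ω
Seg 3: A = πr² = π(9.6700e-04 m)² = 2.938e-06 m²
R_3 = (2.67×10^-8)(275)/(2.938e-06) = 2.499 Ω
R_total = R_1 + R_2 + R_3 = 683 Ω

683 Ω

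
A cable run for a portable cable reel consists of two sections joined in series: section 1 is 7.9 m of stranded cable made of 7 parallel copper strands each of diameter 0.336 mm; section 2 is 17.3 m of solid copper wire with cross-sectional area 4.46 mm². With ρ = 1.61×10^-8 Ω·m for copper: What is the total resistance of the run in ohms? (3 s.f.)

0.267 Ω

Section 1: A_strand = π(1.6800e-04)² = 8.867e-08 m²; R₁ = ρL/(N·A_s) = (1.61×10^-8)(7.9)/(7×8.867e-08) = 0.2049 Ω
Section 2: A = 4.46 mm² = 4.460e-06 m²
R₂ = (1.61×10^-8)(17.3)/(4.460e-06) = 0.06245 Ω
R = R₁ + R₂ = 0.267 Ω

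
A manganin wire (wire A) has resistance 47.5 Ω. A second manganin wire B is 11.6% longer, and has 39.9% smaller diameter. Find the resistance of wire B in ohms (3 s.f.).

147 Ω

R ∝ L/d², so R_B/R_A = (1 + 11.6/100) × (1 − 39.9/100)⁻²
= 1.116 × 2.768 = 3.09
R_B = 3.09 × 47.5 = 147 Ω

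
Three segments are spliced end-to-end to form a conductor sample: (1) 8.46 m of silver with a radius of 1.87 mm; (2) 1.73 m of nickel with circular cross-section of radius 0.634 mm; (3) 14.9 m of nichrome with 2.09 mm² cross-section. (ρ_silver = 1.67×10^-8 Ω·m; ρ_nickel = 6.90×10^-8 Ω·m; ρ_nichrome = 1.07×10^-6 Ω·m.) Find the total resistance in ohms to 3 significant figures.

7.74 Ω

Seg 1: A = πr² = π(1.8700e-03 m)² = 1.099e-05 m²
R_1 = (1.67×10^-8)(8.46)/(1.099e-05) = 0.01286 Ω
Seg 2: A = πr² = π(6.3400e-04 m)² = 1.263e-06 m²
R_2 = (6.90×10^-8)(1.73)/(1.263e-06) = 0.09453 Ω
Seg 3: A = 2.09 mm² = 2.090e-06 m²
R_3 = (1.07×10^-6)(14.9)/(2.090e-06) = 7.628 Ω
R_total = R_1 + R_2 + R_3 = 7.74 Ω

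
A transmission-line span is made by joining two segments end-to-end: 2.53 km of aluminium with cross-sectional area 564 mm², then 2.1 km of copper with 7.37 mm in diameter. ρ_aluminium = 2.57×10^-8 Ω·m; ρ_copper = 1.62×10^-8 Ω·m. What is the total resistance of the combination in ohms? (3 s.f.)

0.913 Ω

Segment 1: A = 564 mm² = 5.640e-04 m²
R₁ = ρL/A = (2.57×10^-8)(2530)/(5.640e-04) = 0.1153 Ω
Segment 2: A = π(d/2)² = π(3.6850e-03 m)² = 4.266e-05 m²
R₂ = (1.62×10^-8)(2100)/(4.266e-05) = 0.7975 Ω
R = R₁ + R₂ = 0.913 Ω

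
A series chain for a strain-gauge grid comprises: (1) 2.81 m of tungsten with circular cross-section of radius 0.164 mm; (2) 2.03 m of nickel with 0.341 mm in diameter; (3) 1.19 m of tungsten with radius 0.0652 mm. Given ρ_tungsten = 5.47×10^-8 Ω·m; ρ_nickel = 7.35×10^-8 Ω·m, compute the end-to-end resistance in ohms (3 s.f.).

Seg 1: A = πr² = π(1.6400e-04 m)² = 8.450e-08 m²
R_1 = (5.47×10^-8)(2.81)/(8.450e-08) = 1.819 Ω
Seg 2: A = π(d/2)² = π(1.7050e-04 m)² = 9.133e-08 m²
R_2 = (7.35×10^-8)(2.03)/(9.133e-08) = 1.634 Ω
Seg 3: A = πr² = π(6.5200e-05 m)² = 1.336e-08 m²
R_3 = (5.47×10^-8)(1.19)/(1.336e-08) = 4.874 Ω
R_total = R_1 + R_2 + R_3 = 8.33 Ω

8.33 Ω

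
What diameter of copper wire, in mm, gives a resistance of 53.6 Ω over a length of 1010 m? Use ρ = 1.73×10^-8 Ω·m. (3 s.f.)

A = ρL/R = (1.73×10^-8)(1010)/(53.6) = 3.260e-07 m²
d = 2√(A/π) = 6.443e-04 m = 0.644 mm

0.644 mm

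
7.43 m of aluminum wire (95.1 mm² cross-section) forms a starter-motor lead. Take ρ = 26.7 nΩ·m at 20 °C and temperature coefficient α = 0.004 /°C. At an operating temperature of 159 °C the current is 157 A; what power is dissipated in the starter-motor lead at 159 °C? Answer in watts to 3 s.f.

80.0 W

ρ = 26.7 nΩ·m = 2.67×10^-8 Ω·m
A = 95.1 mm² = 9.510e-05 m²
R₍20₎ = ρL/A = (2.67×10^-8)(7.43)/(9.510e-05) = 0.002086 Ω
R₍159₎ = R₍20₎(1 + αΔT) = 0.002086 × (1 + 0.004×139) = 0.003246 Ω
P = I²R = (157)² × 0.003246 = 80.0 W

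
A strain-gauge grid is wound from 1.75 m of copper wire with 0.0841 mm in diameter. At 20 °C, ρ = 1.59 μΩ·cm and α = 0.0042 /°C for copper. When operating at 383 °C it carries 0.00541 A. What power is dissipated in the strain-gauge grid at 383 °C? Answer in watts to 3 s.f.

3.70×10^-4 W

ρ = 1.59 μΩ·cm = 1.59×10^-8 Ω·m
A = π(d/2)² = π(4.2050e-05 m)² = 5.555e-09 m²
R₍20₎ = ρL/A = (1.59×10^-8)(1.75)/(5.555e-09) = 5.009 Ω
R₍383₎ = R₍20₎(1 + αΔT) = 5.009 × (1 + 0.0042×363) = 12.65 Ω
P = I²R = (0.00541)² × 12.65 = 3.70×10^-4 W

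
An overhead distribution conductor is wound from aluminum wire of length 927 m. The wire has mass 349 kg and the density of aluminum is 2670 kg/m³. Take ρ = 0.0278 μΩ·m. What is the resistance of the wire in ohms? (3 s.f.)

ρ = 0.0278 μΩ·m = 2.78×10^-8 Ω·m
A = m/(density·L) = 349/(2670×927) = 1.4100e-04 m²
R = ρL/A = (2.78×10^-8)(927)/(1.4100e-04) = 0.183 Ω

0.183 Ω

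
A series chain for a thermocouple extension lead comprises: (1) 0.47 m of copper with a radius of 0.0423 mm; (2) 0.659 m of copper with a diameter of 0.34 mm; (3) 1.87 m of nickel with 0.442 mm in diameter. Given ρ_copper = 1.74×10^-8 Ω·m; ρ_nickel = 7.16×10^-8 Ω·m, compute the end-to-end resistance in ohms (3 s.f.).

Seg 1: A = πr² = π(4.2300e-05 m)² = 5.621e-09 m²
R_1 = (1.74×10^-8)(0.47)/(5.621e-09) = 1.455 Ω
Seg 2: A = π(d/2)² = π(1.7000e-04 m)² = 9.079e-08 m²
R_2 = (1.74×10^-8)(0.659)/(9.079e-08) = 0.1263 Ω
Seg 3: A = π(d/2)² = π(2.2100e-04 m)² = 1.534e-07 m²
R_3 = (7.16×10^-8)(1.87)/(1.534e-07) = 0.8726 Ω
R_total = R_1 + R_2 + R_3 = 2.45 Ω

2.45 Ω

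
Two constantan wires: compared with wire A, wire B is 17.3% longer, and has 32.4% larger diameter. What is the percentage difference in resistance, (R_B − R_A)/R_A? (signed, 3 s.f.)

R ∝ L/d², so R_B/R_A = (1 + 17.3/100) × (1 + 32.4/100)⁻²
= 1.173 × 0.5705 = 0.6692
(R_B − R_A)/R_A = 0.6692 − 1 = -33.1%

-33.1%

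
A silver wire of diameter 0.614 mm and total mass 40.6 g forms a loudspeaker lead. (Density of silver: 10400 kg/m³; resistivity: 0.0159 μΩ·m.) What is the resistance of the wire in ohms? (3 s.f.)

ρ = 0.0159 μΩ·m = 1.59×10^-8 Ω·m
A = π(d/2)² = π(3.0700e-04 m)² = 2.9609e-07 m²
L = m/(density·A) = 0.0406/(10400×2.9609e-07) = 13.18 m
R = ρL/A = (1.59×10^-8)(13.18)/(2.9609e-07) = 0.708 Ω

0.708 Ω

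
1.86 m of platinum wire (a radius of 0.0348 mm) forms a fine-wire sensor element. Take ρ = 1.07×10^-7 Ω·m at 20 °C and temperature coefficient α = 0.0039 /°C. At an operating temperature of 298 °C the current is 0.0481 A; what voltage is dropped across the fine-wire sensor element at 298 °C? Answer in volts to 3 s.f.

A = πr² = π(3.4800e-05 m)² = 3.805e-09 m²
R₍20₎ = ρL/A = (1.07×10^-7)(1.86)/(3.805e-09) = 52.31 Ω
R₍298₎ = R₍20₎(1 + αΔT) = 52.31 × (1 + 0.0039×278) = 109 Ω
V = IR = 0.0481 × 109 = 5.24 V

5.24 V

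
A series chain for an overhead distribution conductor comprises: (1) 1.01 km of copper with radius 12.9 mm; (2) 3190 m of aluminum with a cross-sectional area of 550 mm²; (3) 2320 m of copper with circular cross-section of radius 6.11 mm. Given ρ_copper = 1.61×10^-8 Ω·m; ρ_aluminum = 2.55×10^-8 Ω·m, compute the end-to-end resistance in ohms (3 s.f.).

Seg 1: A = πr² = π(1.2900e-02 m)² = 5.228e-04 m²
R_1 = (1.61×10^-8)(1010)/(5.228e-04) = 0.0311 Ω
Seg 2: A = 550 mm² = 5.500e-04 m²
R_2 = (2.55×10^-8)(3190)/(5.500e-04) = 0.1479 Ω
Seg 3: A = πr² = π(6.1100e-03 m)² = 1.173e-04 m²
R_3 = (1.61×10^-8)(2320)/(1.173e-04) = 0.3185 Ω
R_total = R_1 + R_2 + R_3 = 0.497 Ω

0.497 Ω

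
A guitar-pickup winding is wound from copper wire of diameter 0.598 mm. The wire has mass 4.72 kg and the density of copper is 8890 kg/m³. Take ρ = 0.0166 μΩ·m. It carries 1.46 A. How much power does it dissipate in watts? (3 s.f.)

238 W

ρ = 0.0166 μΩ·m = 1.66×10^-8 Ω·m
A = π(d/2)² = π(2.9900e-04 m)² = 2.8086e-07 m²
L = m/(density·A) = 4.72/(8890×2.8086e-07) = 1890 m
R = ρL/A = (1.66×10^-8)(1890)/(2.8086e-07) = 111.7 Ω
P = I²R = (1.46)² × 111.7 = 238 W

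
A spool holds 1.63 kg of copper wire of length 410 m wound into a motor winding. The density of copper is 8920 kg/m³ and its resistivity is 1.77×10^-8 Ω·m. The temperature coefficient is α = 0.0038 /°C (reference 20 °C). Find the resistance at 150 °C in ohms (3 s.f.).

A = m/(density·L) = 1.63/(8920×410) = 4.4570e-07 m²
R = ρL/A = (1.77×10^-8)(410)/(4.4570e-07) = 16.28 Ω
R(150 °C) = 16.28 × (1 + 0.0038×130) = 24.3 Ω

24.3 Ω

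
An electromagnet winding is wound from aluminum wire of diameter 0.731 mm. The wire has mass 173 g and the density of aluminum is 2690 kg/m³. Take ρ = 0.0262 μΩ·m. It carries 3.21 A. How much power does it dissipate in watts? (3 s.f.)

98.6 W

ρ = 0.0262 μΩ·m = 2.62×10^-8 Ω·m
A = π(d/2)² = π(3.6550e-04 m)² = 4.1969e-07 m²
L = m/(density·A) = 0.173/(2690×4.1969e-07) = 153.2 m
R = ρL/A = (2.62×10^-8)(153.2)/(4.1969e-07) = 9.566 Ω
P = I²R = (3.21)² × 9.566 = 98.6 W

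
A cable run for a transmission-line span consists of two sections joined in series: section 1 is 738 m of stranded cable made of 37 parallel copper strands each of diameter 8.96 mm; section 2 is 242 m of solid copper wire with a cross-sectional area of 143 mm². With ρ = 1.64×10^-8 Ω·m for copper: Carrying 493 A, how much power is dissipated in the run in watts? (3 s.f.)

Section 1: A_strand = π(4.4800e-03)² = 6.305e-05 m²; R₁ = ρL/(N·A_s) = (1.64×10^-8)(738)/(37×6.305e-05) = 0.005188 Ω
Section 2: A = 143 mm² = 1.430e-04 m²
R₂ = (1.64×10^-8)(242)/(1.430e-04) = 0.02775 Ω
R = R₁ + R₂ = 0.03294 Ω
P = I²R = (493)² × 0.03294 = 8010 W

8010 W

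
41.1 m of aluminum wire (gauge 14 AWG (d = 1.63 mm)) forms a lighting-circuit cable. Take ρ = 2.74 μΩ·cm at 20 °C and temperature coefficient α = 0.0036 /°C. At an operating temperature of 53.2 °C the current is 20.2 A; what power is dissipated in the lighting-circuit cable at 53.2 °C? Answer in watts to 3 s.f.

247 W

ρ = 2.74 μΩ·cm = 2.74×10^-8 Ω·m
A = π(1.63/2 mm)² = π(8.1500e-04 m)² = 2.087e-06 m²
R₍20₎ = ρL/A = (2.74×10^-8)(41.1)/(2.087e-06) = 0.5397 Ω
R₍53.2₎ = R₍20₎(1 + αΔT) = 0.5397 × (1 + 0.0036×33.2) = 0.6042 Ω
P = I²R = (20.2)² × 0.6042 = 247 W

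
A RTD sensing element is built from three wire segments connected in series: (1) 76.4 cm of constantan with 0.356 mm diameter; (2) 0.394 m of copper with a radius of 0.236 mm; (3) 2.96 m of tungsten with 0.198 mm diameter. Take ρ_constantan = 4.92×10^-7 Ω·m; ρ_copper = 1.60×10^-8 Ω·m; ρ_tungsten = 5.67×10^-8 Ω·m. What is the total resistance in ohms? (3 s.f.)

9.26 Ω

Seg 1: A = π(d/2)² = π(1.7800e-04 m)² = 9.954e-08 m²
R_1 = (4.92×10^-7)(0.764)/(9.954e-08) = 3.776 Ω
Seg 2: A = πr² = π(2.3600e-04 m)² = 1.750e-07 m²
R_2 = (1.60×10^-8)(0.394)/(1.750e-07) = 0.03603 Ω
Seg 3: A = π(d/2)² = π(9.9000e-05 m)² = 3.079e-08 m²
R_3 = (5.67×10^-8)(2.96)/(3.079e-08) = 5.451 Ω
R_total = R_1 + R_2 + R_3 = 9.26 Ω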